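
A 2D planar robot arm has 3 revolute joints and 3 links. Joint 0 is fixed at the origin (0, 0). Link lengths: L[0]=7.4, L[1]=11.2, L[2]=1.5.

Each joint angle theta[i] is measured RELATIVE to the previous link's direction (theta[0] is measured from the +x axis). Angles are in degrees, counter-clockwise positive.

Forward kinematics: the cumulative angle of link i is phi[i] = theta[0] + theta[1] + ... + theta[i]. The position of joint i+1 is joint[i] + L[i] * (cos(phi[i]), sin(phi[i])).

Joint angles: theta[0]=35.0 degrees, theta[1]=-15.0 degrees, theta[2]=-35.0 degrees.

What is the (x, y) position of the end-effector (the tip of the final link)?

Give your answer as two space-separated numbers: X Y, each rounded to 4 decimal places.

joint[0] = (0.0000, 0.0000)  (base)
link 0: phi[0] = 35 = 35 deg
  cos(35 deg) = 0.8192, sin(35 deg) = 0.5736
  joint[1] = (0.0000, 0.0000) + 7.4 * (0.8192, 0.5736) = (0.0000 + 6.0617, 0.0000 + 4.2445) = (6.0617, 4.2445)
link 1: phi[1] = 35 + -15 = 20 deg
  cos(20 deg) = 0.9397, sin(20 deg) = 0.3420
  joint[2] = (6.0617, 4.2445) + 11.2 * (0.9397, 0.3420) = (6.0617 + 10.5246, 4.2445 + 3.8306) = (16.5863, 8.0751)
link 2: phi[2] = 35 + -15 + -35 = -15 deg
  cos(-15 deg) = 0.9659, sin(-15 deg) = -0.2588
  joint[3] = (16.5863, 8.0751) + 1.5 * (0.9659, -0.2588) = (16.5863 + 1.4489, 8.0751 + -0.3882) = (18.0352, 7.6869)
End effector: (18.0352, 7.6869)

Answer: 18.0352 7.6869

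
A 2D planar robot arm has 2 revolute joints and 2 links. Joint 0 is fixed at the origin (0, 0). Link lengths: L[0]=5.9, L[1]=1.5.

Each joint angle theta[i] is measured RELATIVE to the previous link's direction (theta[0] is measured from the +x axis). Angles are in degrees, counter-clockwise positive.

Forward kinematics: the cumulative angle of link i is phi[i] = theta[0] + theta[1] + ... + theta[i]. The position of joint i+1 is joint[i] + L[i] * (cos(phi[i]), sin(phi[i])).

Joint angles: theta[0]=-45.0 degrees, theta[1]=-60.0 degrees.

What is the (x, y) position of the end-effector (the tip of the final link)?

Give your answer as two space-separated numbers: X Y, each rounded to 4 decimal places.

Answer: 3.7837 -5.6208

Derivation:
joint[0] = (0.0000, 0.0000)  (base)
link 0: phi[0] = -45 = -45 deg
  cos(-45 deg) = 0.7071, sin(-45 deg) = -0.7071
  joint[1] = (0.0000, 0.0000) + 5.9 * (0.7071, -0.7071) = (0.0000 + 4.1719, 0.0000 + -4.1719) = (4.1719, -4.1719)
link 1: phi[1] = -45 + -60 = -105 deg
  cos(-105 deg) = -0.2588, sin(-105 deg) = -0.9659
  joint[2] = (4.1719, -4.1719) + 1.5 * (-0.2588, -0.9659) = (4.1719 + -0.3882, -4.1719 + -1.4489) = (3.7837, -5.6208)
End effector: (3.7837, -5.6208)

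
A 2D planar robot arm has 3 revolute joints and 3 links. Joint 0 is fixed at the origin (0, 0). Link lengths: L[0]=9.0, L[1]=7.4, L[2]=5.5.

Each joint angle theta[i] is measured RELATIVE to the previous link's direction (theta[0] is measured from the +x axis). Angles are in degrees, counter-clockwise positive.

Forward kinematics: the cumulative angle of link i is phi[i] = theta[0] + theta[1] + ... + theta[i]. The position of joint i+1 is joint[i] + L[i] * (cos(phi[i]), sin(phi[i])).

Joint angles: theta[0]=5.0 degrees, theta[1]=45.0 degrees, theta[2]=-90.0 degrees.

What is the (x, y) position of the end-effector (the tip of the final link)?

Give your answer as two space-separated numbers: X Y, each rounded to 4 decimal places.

Answer: 17.9356 2.9178

Derivation:
joint[0] = (0.0000, 0.0000)  (base)
link 0: phi[0] = 5 = 5 deg
  cos(5 deg) = 0.9962, sin(5 deg) = 0.0872
  joint[1] = (0.0000, 0.0000) + 9 * (0.9962, 0.0872) = (0.0000 + 8.9658, 0.0000 + 0.7844) = (8.9658, 0.7844)
link 1: phi[1] = 5 + 45 = 50 deg
  cos(50 deg) = 0.6428, sin(50 deg) = 0.7660
  joint[2] = (8.9658, 0.7844) + 7.4 * (0.6428, 0.7660) = (8.9658 + 4.7566, 0.7844 + 5.6687) = (13.7224, 6.4531)
link 2: phi[2] = 5 + 45 + -90 = -40 deg
  cos(-40 deg) = 0.7660, sin(-40 deg) = -0.6428
  joint[3] = (13.7224, 6.4531) + 5.5 * (0.7660, -0.6428) = (13.7224 + 4.2132, 6.4531 + -3.5353) = (17.9356, 2.9178)
End effector: (17.9356, 2.9178)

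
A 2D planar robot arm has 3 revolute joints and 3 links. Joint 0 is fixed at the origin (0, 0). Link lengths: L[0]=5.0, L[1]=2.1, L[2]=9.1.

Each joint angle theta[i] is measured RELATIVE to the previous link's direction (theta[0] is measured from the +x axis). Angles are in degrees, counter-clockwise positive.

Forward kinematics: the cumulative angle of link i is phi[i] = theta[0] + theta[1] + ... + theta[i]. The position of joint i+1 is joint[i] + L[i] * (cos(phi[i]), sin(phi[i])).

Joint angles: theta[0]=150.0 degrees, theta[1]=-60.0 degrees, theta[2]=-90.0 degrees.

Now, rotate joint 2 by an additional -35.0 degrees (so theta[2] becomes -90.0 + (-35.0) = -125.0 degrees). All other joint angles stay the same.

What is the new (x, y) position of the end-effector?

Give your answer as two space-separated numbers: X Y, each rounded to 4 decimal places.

Answer: 3.1242 -0.6195

Derivation:
joint[0] = (0.0000, 0.0000)  (base)
link 0: phi[0] = 150 = 150 deg
  cos(150 deg) = -0.8660, sin(150 deg) = 0.5000
  joint[1] = (0.0000, 0.0000) + 5 * (-0.8660, 0.5000) = (0.0000 + -4.3301, 0.0000 + 2.5000) = (-4.3301, 2.5000)
link 1: phi[1] = 150 + -60 = 90 deg
  cos(90 deg) = 0.0000, sin(90 deg) = 1.0000
  joint[2] = (-4.3301, 2.5000) + 2.1 * (0.0000, 1.0000) = (-4.3301 + 0.0000, 2.5000 + 2.1000) = (-4.3301, 4.6000)
link 2: phi[2] = 150 + -60 + -125 = -35 deg
  cos(-35 deg) = 0.8192, sin(-35 deg) = -0.5736
  joint[3] = (-4.3301, 4.6000) + 9.1 * (0.8192, -0.5736) = (-4.3301 + 7.4543, 4.6000 + -5.2195) = (3.1242, -0.6195)
End effector: (3.1242, -0.6195)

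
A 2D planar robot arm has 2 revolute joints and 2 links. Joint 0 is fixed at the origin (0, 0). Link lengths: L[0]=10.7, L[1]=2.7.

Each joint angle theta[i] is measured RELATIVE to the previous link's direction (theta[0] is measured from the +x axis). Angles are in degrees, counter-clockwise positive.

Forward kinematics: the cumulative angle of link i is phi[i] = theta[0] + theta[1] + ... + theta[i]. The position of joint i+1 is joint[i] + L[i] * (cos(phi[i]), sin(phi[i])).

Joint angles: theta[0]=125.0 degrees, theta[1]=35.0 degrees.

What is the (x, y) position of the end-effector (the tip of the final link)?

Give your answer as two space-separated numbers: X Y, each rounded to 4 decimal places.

joint[0] = (0.0000, 0.0000)  (base)
link 0: phi[0] = 125 = 125 deg
  cos(125 deg) = -0.5736, sin(125 deg) = 0.8192
  joint[1] = (0.0000, 0.0000) + 10.7 * (-0.5736, 0.8192) = (0.0000 + -6.1373, 0.0000 + 8.7649) = (-6.1373, 8.7649)
link 1: phi[1] = 125 + 35 = 160 deg
  cos(160 deg) = -0.9397, sin(160 deg) = 0.3420
  joint[2] = (-6.1373, 8.7649) + 2.7 * (-0.9397, 0.3420) = (-6.1373 + -2.5372, 8.7649 + 0.9235) = (-8.6744, 9.6884)
End effector: (-8.6744, 9.6884)

Answer: -8.6744 9.6884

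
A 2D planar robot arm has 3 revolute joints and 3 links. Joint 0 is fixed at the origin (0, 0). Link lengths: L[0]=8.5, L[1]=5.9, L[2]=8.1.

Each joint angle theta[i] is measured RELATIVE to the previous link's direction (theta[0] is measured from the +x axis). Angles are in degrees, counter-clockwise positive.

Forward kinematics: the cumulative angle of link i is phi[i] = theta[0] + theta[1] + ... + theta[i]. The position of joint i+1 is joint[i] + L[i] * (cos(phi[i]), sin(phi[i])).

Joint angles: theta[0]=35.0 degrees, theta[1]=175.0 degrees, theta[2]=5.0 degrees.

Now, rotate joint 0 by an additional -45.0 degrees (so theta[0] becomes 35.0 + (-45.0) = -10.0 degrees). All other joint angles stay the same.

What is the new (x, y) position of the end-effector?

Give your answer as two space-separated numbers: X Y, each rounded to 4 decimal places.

joint[0] = (0.0000, 0.0000)  (base)
link 0: phi[0] = -10 = -10 deg
  cos(-10 deg) = 0.9848, sin(-10 deg) = -0.1736
  joint[1] = (0.0000, 0.0000) + 8.5 * (0.9848, -0.1736) = (0.0000 + 8.3709, 0.0000 + -1.4760) = (8.3709, -1.4760)
link 1: phi[1] = -10 + 175 = 165 deg
  cos(165 deg) = -0.9659, sin(165 deg) = 0.2588
  joint[2] = (8.3709, -1.4760) + 5.9 * (-0.9659, 0.2588) = (8.3709 + -5.6990, -1.4760 + 1.5270) = (2.6719, 0.0510)
link 2: phi[2] = -10 + 175 + 5 = 170 deg
  cos(170 deg) = -0.9848, sin(170 deg) = 0.1736
  joint[3] = (2.6719, 0.0510) + 8.1 * (-0.9848, 0.1736) = (2.6719 + -7.9769, 0.0510 + 1.4066) = (-5.3050, 1.4576)
End effector: (-5.3050, 1.4576)

Answer: -5.3050 1.4576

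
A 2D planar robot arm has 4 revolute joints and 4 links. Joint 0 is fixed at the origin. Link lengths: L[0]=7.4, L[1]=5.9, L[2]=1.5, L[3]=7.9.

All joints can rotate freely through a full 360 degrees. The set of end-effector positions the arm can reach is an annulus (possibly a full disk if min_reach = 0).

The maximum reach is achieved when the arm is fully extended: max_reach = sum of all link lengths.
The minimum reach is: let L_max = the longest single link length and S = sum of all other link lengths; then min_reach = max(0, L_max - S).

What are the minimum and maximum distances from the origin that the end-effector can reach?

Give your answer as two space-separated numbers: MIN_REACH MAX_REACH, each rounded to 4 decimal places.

Link lengths: [7.4, 5.9, 1.5, 7.9]
max_reach = 7.4 + 5.9 + 1.5 + 7.9 = 22.7
L_max = max([7.4, 5.9, 1.5, 7.9]) = 7.9
S (sum of others) = 22.7 - 7.9 = 14.8
min_reach = max(0, 7.9 - 14.8) = max(0, -6.9) = 0

Answer: 0.0000 22.7000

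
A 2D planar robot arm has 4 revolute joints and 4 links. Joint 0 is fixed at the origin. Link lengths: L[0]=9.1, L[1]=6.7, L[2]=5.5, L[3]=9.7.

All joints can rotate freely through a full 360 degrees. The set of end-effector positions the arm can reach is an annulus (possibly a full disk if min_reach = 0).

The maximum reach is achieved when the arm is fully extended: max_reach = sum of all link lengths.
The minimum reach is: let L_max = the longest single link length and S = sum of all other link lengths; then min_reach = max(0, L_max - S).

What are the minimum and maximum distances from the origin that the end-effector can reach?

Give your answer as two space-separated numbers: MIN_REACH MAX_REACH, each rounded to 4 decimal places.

Answer: 0.0000 31.0000

Derivation:
Link lengths: [9.1, 6.7, 5.5, 9.7]
max_reach = 9.1 + 6.7 + 5.5 + 9.7 = 31
L_max = max([9.1, 6.7, 5.5, 9.7]) = 9.7
S (sum of others) = 31 - 9.7 = 21.3
min_reach = max(0, 9.7 - 21.3) = max(0, -11.6) = 0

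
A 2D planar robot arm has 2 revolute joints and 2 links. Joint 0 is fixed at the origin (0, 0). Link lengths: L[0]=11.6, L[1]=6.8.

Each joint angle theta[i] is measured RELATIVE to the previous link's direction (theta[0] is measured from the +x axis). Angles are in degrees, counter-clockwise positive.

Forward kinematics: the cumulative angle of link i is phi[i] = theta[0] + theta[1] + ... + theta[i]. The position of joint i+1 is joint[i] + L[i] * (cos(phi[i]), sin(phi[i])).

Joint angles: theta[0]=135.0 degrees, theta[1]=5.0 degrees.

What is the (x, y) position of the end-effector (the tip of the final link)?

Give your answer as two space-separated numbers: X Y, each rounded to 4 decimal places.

joint[0] = (0.0000, 0.0000)  (base)
link 0: phi[0] = 135 = 135 deg
  cos(135 deg) = -0.7071, sin(135 deg) = 0.7071
  joint[1] = (0.0000, 0.0000) + 11.6 * (-0.7071, 0.7071) = (0.0000 + -8.2024, 0.0000 + 8.2024) = (-8.2024, 8.2024)
link 1: phi[1] = 135 + 5 = 140 deg
  cos(140 deg) = -0.7660, sin(140 deg) = 0.6428
  joint[2] = (-8.2024, 8.2024) + 6.8 * (-0.7660, 0.6428) = (-8.2024 + -5.2091, 8.2024 + 4.3710) = (-13.4115, 12.5734)
End effector: (-13.4115, 12.5734)

Answer: -13.4115 12.5734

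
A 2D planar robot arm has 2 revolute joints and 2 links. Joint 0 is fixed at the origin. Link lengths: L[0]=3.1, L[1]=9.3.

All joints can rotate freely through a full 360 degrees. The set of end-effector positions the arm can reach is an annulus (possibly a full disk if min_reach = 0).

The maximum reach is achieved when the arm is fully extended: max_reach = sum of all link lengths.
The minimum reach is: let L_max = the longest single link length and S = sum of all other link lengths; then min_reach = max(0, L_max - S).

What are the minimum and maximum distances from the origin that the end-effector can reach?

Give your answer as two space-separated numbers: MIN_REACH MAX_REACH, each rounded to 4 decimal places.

Link lengths: [3.1, 9.3]
max_reach = 3.1 + 9.3 = 12.4
L_max = max([3.1, 9.3]) = 9.3
S (sum of others) = 12.4 - 9.3 = 3.1
min_reach = max(0, 9.3 - 3.1) = max(0, 6.2) = 6.2

Answer: 6.2000 12.4000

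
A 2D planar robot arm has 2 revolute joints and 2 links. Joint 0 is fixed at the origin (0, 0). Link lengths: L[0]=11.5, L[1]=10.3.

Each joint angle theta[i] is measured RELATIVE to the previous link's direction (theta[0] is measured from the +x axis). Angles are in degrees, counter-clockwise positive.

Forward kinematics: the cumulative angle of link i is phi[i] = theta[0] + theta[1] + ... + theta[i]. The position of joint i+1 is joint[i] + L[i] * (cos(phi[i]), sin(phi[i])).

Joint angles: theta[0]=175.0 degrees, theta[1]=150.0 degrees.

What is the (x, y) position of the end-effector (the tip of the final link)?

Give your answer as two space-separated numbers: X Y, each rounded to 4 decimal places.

Answer: -3.0190 -4.9055

Derivation:
joint[0] = (0.0000, 0.0000)  (base)
link 0: phi[0] = 175 = 175 deg
  cos(175 deg) = -0.9962, sin(175 deg) = 0.0872
  joint[1] = (0.0000, 0.0000) + 11.5 * (-0.9962, 0.0872) = (0.0000 + -11.4562, 0.0000 + 1.0023) = (-11.4562, 1.0023)
link 1: phi[1] = 175 + 150 = 325 deg
  cos(325 deg) = 0.8192, sin(325 deg) = -0.5736
  joint[2] = (-11.4562, 1.0023) + 10.3 * (0.8192, -0.5736) = (-11.4562 + 8.4373, 1.0023 + -5.9078) = (-3.0190, -4.9055)
End effector: (-3.0190, -4.9055)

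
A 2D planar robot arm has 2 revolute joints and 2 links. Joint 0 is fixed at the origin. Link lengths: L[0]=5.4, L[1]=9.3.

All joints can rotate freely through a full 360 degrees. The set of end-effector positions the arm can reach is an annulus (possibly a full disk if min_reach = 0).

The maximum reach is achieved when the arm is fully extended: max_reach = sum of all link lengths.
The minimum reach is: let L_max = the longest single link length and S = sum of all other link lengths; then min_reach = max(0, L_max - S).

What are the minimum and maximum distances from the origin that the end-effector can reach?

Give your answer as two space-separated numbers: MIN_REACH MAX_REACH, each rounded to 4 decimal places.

Answer: 3.9000 14.7000

Derivation:
Link lengths: [5.4, 9.3]
max_reach = 5.4 + 9.3 = 14.7
L_max = max([5.4, 9.3]) = 9.3
S (sum of others) = 14.7 - 9.3 = 5.4
min_reach = max(0, 9.3 - 5.4) = max(0, 3.9) = 3.9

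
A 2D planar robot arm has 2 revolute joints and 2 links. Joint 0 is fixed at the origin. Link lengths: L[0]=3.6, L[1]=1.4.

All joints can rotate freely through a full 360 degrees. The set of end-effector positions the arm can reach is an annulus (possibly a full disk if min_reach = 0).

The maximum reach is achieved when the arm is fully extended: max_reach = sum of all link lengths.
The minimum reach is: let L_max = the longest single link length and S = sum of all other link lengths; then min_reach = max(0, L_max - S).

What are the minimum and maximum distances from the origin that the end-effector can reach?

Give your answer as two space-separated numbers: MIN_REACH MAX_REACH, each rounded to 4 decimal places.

Link lengths: [3.6, 1.4]
max_reach = 3.6 + 1.4 = 5
L_max = max([3.6, 1.4]) = 3.6
S (sum of others) = 5 - 3.6 = 1.4
min_reach = max(0, 3.6 - 1.4) = max(0, 2.2) = 2.2

Answer: 2.2000 5.0000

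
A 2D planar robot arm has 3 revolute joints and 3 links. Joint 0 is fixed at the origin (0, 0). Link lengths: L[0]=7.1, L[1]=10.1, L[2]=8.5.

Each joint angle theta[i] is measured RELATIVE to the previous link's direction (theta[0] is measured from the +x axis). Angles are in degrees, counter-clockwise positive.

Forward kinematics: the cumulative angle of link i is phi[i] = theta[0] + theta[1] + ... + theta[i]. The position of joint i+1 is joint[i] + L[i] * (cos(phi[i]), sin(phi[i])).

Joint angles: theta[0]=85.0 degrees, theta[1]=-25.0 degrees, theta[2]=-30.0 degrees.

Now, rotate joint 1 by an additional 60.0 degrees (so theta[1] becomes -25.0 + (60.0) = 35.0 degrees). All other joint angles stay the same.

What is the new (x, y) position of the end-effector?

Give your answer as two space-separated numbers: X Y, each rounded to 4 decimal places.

joint[0] = (0.0000, 0.0000)  (base)
link 0: phi[0] = 85 = 85 deg
  cos(85 deg) = 0.0872, sin(85 deg) = 0.9962
  joint[1] = (0.0000, 0.0000) + 7.1 * (0.0872, 0.9962) = (0.0000 + 0.6188, 0.0000 + 7.0730) = (0.6188, 7.0730)
link 1: phi[1] = 85 + 35 = 120 deg
  cos(120 deg) = -0.5000, sin(120 deg) = 0.8660
  joint[2] = (0.6188, 7.0730) + 10.1 * (-0.5000, 0.8660) = (0.6188 + -5.0500, 7.0730 + 8.7469) = (-4.4312, 15.8198)
link 2: phi[2] = 85 + 35 + -30 = 90 deg
  cos(90 deg) = 0.0000, sin(90 deg) = 1.0000
  joint[3] = (-4.4312, 15.8198) + 8.5 * (0.0000, 1.0000) = (-4.4312 + 0.0000, 15.8198 + 8.5000) = (-4.4312, 24.3198)
End effector: (-4.4312, 24.3198)

Answer: -4.4312 24.3198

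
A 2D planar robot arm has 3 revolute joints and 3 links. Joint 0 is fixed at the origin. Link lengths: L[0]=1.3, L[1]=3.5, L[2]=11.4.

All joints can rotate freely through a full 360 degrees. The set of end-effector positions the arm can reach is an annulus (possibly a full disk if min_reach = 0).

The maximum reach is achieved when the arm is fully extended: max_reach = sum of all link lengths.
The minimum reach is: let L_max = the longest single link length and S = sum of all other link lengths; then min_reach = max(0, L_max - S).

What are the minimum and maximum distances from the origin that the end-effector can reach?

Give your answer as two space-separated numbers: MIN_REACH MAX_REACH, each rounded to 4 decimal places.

Answer: 6.6000 16.2000

Derivation:
Link lengths: [1.3, 3.5, 11.4]
max_reach = 1.3 + 3.5 + 11.4 = 16.2
L_max = max([1.3, 3.5, 11.4]) = 11.4
S (sum of others) = 16.2 - 11.4 = 4.8
min_reach = max(0, 11.4 - 4.8) = max(0, 6.6) = 6.6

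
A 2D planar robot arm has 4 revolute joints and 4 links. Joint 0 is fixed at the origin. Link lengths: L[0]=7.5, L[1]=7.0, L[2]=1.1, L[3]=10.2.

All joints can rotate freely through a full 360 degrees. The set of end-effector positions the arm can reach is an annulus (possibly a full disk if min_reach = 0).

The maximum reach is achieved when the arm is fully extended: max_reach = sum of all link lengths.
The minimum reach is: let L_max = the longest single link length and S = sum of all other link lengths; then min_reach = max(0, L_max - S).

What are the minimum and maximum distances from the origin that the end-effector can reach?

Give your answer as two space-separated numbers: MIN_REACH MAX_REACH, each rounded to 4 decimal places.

Link lengths: [7.5, 7.0, 1.1, 10.2]
max_reach = 7.5 + 7 + 1.1 + 10.2 = 25.8
L_max = max([7.5, 7.0, 1.1, 10.2]) = 10.2
S (sum of others) = 25.8 - 10.2 = 15.6
min_reach = max(0, 10.2 - 15.6) = max(0, -5.4) = 0

Answer: 0.0000 25.8000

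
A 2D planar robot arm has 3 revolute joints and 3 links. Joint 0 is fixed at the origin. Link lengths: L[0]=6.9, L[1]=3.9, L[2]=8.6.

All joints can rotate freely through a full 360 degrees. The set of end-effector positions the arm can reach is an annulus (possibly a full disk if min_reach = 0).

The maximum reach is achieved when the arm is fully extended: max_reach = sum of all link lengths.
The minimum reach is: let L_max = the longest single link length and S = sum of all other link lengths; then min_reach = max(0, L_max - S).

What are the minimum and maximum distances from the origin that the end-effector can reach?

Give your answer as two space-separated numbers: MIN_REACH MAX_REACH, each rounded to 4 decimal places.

Answer: 0.0000 19.4000

Derivation:
Link lengths: [6.9, 3.9, 8.6]
max_reach = 6.9 + 3.9 + 8.6 = 19.4
L_max = max([6.9, 3.9, 8.6]) = 8.6
S (sum of others) = 19.4 - 8.6 = 10.8
min_reach = max(0, 8.6 - 10.8) = max(0, -2.2) = 0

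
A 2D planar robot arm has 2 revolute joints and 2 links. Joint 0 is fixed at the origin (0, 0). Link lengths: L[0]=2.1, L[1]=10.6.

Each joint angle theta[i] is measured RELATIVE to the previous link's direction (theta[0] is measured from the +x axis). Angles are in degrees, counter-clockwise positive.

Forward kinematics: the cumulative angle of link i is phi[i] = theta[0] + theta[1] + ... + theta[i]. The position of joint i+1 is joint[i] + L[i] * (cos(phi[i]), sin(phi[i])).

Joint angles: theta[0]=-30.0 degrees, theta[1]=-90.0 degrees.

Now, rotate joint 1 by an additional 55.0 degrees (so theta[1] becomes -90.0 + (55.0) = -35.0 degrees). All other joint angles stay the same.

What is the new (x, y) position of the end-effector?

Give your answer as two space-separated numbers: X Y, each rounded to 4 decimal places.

joint[0] = (0.0000, 0.0000)  (base)
link 0: phi[0] = -30 = -30 deg
  cos(-30 deg) = 0.8660, sin(-30 deg) = -0.5000
  joint[1] = (0.0000, 0.0000) + 2.1 * (0.8660, -0.5000) = (0.0000 + 1.8187, 0.0000 + -1.0500) = (1.8187, -1.0500)
link 1: phi[1] = -30 + -35 = -65 deg
  cos(-65 deg) = 0.4226, sin(-65 deg) = -0.9063
  joint[2] = (1.8187, -1.0500) + 10.6 * (0.4226, -0.9063) = (1.8187 + 4.4798, -1.0500 + -9.6069) = (6.2984, -10.6569)
End effector: (6.2984, -10.6569)

Answer: 6.2984 -10.6569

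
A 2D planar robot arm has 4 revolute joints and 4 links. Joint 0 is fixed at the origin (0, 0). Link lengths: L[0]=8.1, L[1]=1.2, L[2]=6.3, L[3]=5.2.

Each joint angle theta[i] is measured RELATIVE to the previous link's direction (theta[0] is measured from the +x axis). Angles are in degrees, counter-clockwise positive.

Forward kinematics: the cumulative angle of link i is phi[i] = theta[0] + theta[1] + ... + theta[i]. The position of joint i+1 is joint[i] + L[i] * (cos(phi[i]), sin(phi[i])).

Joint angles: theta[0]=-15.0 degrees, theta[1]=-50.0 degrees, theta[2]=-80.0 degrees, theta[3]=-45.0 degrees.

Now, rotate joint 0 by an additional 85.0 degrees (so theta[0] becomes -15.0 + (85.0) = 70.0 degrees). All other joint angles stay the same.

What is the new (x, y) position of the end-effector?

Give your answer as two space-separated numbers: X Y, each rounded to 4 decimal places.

joint[0] = (0.0000, 0.0000)  (base)
link 0: phi[0] = 70 = 70 deg
  cos(70 deg) = 0.3420, sin(70 deg) = 0.9397
  joint[1] = (0.0000, 0.0000) + 8.1 * (0.3420, 0.9397) = (0.0000 + 2.7704, 0.0000 + 7.6115) = (2.7704, 7.6115)
link 1: phi[1] = 70 + -50 = 20 deg
  cos(20 deg) = 0.9397, sin(20 deg) = 0.3420
  joint[2] = (2.7704, 7.6115) + 1.2 * (0.9397, 0.3420) = (2.7704 + 1.1276, 7.6115 + 0.4104) = (3.8980, 8.0219)
link 2: phi[2] = 70 + -50 + -80 = -60 deg
  cos(-60 deg) = 0.5000, sin(-60 deg) = -0.8660
  joint[3] = (3.8980, 8.0219) + 6.3 * (0.5000, -0.8660) = (3.8980 + 3.1500, 8.0219 + -5.4560) = (7.0480, 2.5660)
link 3: phi[3] = 70 + -50 + -80 + -45 = -105 deg
  cos(-105 deg) = -0.2588, sin(-105 deg) = -0.9659
  joint[4] = (7.0480, 2.5660) + 5.2 * (-0.2588, -0.9659) = (7.0480 + -1.3459, 2.5660 + -5.0228) = (5.7021, -2.4568)
End effector: (5.7021, -2.4568)

Answer: 5.7021 -2.4568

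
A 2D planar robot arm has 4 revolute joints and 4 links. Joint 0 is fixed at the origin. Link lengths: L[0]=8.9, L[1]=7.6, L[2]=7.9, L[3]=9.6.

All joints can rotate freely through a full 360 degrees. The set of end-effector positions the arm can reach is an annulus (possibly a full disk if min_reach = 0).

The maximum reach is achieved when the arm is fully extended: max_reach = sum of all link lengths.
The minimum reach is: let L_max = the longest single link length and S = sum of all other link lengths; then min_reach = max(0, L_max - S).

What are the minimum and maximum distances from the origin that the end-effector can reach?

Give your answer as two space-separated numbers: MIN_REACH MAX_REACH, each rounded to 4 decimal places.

Answer: 0.0000 34.0000

Derivation:
Link lengths: [8.9, 7.6, 7.9, 9.6]
max_reach = 8.9 + 7.6 + 7.9 + 9.6 = 34
L_max = max([8.9, 7.6, 7.9, 9.6]) = 9.6
S (sum of others) = 34 - 9.6 = 24.4
min_reach = max(0, 9.6 - 24.4) = max(0, -14.8) = 0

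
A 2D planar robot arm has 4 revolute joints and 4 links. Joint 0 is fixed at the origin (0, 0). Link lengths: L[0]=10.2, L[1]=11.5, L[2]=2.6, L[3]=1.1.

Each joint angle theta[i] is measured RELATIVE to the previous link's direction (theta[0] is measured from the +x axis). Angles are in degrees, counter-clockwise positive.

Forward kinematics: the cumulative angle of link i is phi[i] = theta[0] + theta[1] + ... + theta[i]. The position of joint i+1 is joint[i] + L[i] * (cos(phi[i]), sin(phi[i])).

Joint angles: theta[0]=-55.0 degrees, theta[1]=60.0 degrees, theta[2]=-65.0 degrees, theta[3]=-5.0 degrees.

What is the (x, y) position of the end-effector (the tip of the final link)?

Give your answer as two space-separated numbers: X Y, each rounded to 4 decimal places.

joint[0] = (0.0000, 0.0000)  (base)
link 0: phi[0] = -55 = -55 deg
  cos(-55 deg) = 0.5736, sin(-55 deg) = -0.8192
  joint[1] = (0.0000, 0.0000) + 10.2 * (0.5736, -0.8192) = (0.0000 + 5.8505, 0.0000 + -8.3554) = (5.8505, -8.3554)
link 1: phi[1] = -55 + 60 = 5 deg
  cos(5 deg) = 0.9962, sin(5 deg) = 0.0872
  joint[2] = (5.8505, -8.3554) + 11.5 * (0.9962, 0.0872) = (5.8505 + 11.4562, -8.3554 + 1.0023) = (17.3067, -7.3531)
link 2: phi[2] = -55 + 60 + -65 = -60 deg
  cos(-60 deg) = 0.5000, sin(-60 deg) = -0.8660
  joint[3] = (17.3067, -7.3531) + 2.6 * (0.5000, -0.8660) = (17.3067 + 1.3000, -7.3531 + -2.2517) = (18.6067, -9.6047)
link 3: phi[3] = -55 + 60 + -65 + -5 = -65 deg
  cos(-65 deg) = 0.4226, sin(-65 deg) = -0.9063
  joint[4] = (18.6067, -9.6047) + 1.1 * (0.4226, -0.9063) = (18.6067 + 0.4649, -9.6047 + -0.9969) = (19.0716, -10.6017)
End effector: (19.0716, -10.6017)

Answer: 19.0716 -10.6017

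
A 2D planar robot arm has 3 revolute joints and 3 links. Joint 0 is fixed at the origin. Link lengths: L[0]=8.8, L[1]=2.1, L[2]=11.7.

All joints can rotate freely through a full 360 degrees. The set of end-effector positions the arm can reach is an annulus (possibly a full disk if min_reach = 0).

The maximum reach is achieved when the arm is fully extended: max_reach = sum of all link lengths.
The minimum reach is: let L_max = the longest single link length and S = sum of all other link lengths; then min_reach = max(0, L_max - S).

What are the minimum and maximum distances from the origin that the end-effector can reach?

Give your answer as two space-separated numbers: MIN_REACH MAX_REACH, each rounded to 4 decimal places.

Link lengths: [8.8, 2.1, 11.7]
max_reach = 8.8 + 2.1 + 11.7 = 22.6
L_max = max([8.8, 2.1, 11.7]) = 11.7
S (sum of others) = 22.6 - 11.7 = 10.9
min_reach = max(0, 11.7 - 10.9) = max(0, 0.8) = 0.8

Answer: 0.8000 22.6000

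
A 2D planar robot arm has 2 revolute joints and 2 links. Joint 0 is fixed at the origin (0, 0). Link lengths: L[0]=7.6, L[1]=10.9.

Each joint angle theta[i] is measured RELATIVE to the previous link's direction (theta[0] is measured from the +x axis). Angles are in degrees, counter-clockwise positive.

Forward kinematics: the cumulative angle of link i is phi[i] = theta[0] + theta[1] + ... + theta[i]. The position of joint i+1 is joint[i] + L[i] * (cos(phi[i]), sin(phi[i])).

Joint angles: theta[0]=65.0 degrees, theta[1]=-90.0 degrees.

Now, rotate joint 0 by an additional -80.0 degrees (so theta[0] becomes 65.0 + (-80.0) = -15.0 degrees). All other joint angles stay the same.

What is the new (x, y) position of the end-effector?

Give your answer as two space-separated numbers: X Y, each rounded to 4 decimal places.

joint[0] = (0.0000, 0.0000)  (base)
link 0: phi[0] = -15 = -15 deg
  cos(-15 deg) = 0.9659, sin(-15 deg) = -0.2588
  joint[1] = (0.0000, 0.0000) + 7.6 * (0.9659, -0.2588) = (0.0000 + 7.3410, 0.0000 + -1.9670) = (7.3410, -1.9670)
link 1: phi[1] = -15 + -90 = -105 deg
  cos(-105 deg) = -0.2588, sin(-105 deg) = -0.9659
  joint[2] = (7.3410, -1.9670) + 10.9 * (-0.2588, -0.9659) = (7.3410 + -2.8211, -1.9670 + -10.5286) = (4.5199, -12.4956)
End effector: (4.5199, -12.4956)

Answer: 4.5199 -12.4956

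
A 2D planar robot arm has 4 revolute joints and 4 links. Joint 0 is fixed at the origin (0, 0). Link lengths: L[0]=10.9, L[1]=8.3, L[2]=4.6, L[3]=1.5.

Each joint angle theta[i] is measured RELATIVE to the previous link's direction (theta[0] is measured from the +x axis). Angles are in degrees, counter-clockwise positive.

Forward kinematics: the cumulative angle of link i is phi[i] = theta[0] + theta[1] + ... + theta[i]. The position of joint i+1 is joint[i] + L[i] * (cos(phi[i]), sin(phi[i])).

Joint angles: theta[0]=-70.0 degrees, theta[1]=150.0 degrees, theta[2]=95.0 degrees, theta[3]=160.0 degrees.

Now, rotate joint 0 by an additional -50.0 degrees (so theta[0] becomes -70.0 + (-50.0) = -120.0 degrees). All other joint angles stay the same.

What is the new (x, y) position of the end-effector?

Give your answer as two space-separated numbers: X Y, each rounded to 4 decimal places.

Answer: -0.5122 -2.9705

Derivation:
joint[0] = (0.0000, 0.0000)  (base)
link 0: phi[0] = -120 = -120 deg
  cos(-120 deg) = -0.5000, sin(-120 deg) = -0.8660
  joint[1] = (0.0000, 0.0000) + 10.9 * (-0.5000, -0.8660) = (0.0000 + -5.4500, 0.0000 + -9.4397) = (-5.4500, -9.4397)
link 1: phi[1] = -120 + 150 = 30 deg
  cos(30 deg) = 0.8660, sin(30 deg) = 0.5000
  joint[2] = (-5.4500, -9.4397) + 8.3 * (0.8660, 0.5000) = (-5.4500 + 7.1880, -9.4397 + 4.1500) = (1.7380, -5.2897)
link 2: phi[2] = -120 + 150 + 95 = 125 deg
  cos(125 deg) = -0.5736, sin(125 deg) = 0.8192
  joint[3] = (1.7380, -5.2897) + 4.6 * (-0.5736, 0.8192) = (1.7380 + -2.6385, -5.2897 + 3.7681) = (-0.9004, -1.5216)
link 3: phi[3] = -120 + 150 + 95 + 160 = 285 deg
  cos(285 deg) = 0.2588, sin(285 deg) = -0.9659
  joint[4] = (-0.9004, -1.5216) + 1.5 * (0.2588, -0.9659) = (-0.9004 + 0.3882, -1.5216 + -1.4489) = (-0.5122, -2.9705)
End effector: (-0.5122, -2.9705)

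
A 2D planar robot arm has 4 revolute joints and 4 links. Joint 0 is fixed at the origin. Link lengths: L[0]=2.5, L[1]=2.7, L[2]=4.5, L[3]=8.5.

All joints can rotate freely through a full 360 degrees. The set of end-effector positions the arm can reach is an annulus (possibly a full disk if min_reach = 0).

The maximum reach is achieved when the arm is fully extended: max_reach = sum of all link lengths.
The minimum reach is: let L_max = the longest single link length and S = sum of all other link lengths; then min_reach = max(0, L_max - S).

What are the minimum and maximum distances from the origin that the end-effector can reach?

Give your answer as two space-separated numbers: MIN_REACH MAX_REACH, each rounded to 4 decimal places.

Link lengths: [2.5, 2.7, 4.5, 8.5]
max_reach = 2.5 + 2.7 + 4.5 + 8.5 = 18.2
L_max = max([2.5, 2.7, 4.5, 8.5]) = 8.5
S (sum of others) = 18.2 - 8.5 = 9.7
min_reach = max(0, 8.5 - 9.7) = max(0, -1.2) = 0

Answer: 0.0000 18.2000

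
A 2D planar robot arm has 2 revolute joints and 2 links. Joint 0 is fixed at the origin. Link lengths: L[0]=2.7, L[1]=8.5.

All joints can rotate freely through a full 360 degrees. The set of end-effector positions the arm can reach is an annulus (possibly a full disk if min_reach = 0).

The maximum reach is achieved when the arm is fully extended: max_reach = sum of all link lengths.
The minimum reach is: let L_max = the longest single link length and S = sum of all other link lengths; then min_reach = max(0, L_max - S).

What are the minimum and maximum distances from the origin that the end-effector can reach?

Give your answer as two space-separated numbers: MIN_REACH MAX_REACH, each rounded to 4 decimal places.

Link lengths: [2.7, 8.5]
max_reach = 2.7 + 8.5 = 11.2
L_max = max([2.7, 8.5]) = 8.5
S (sum of others) = 11.2 - 8.5 = 2.7
min_reach = max(0, 8.5 - 2.7) = max(0, 5.8) = 5.8

Answer: 5.8000 11.2000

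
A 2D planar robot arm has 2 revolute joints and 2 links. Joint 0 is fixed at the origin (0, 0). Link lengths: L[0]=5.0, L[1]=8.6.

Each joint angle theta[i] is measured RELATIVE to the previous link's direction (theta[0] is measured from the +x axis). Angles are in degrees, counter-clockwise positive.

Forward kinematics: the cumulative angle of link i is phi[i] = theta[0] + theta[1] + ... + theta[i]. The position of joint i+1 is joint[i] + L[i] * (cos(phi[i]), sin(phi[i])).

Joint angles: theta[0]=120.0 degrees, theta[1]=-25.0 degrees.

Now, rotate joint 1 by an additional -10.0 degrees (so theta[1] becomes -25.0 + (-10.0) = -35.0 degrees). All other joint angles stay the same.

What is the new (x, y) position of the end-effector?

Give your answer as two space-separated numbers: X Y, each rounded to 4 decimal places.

joint[0] = (0.0000, 0.0000)  (base)
link 0: phi[0] = 120 = 120 deg
  cos(120 deg) = -0.5000, sin(120 deg) = 0.8660
  joint[1] = (0.0000, 0.0000) + 5 * (-0.5000, 0.8660) = (0.0000 + -2.5000, 0.0000 + 4.3301) = (-2.5000, 4.3301)
link 1: phi[1] = 120 + -35 = 85 deg
  cos(85 deg) = 0.0872, sin(85 deg) = 0.9962
  joint[2] = (-2.5000, 4.3301) + 8.6 * (0.0872, 0.9962) = (-2.5000 + 0.7495, 4.3301 + 8.5673) = (-1.7505, 12.8974)
End effector: (-1.7505, 12.8974)

Answer: -1.7505 12.8974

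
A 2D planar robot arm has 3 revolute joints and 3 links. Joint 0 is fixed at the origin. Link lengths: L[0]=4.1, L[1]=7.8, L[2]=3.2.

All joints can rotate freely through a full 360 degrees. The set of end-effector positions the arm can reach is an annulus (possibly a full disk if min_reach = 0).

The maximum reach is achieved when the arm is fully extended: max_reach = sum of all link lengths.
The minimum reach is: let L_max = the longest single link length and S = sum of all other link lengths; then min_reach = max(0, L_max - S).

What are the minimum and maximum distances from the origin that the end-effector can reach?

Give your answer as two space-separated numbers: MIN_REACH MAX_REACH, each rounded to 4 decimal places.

Answer: 0.5000 15.1000

Derivation:
Link lengths: [4.1, 7.8, 3.2]
max_reach = 4.1 + 7.8 + 3.2 = 15.1
L_max = max([4.1, 7.8, 3.2]) = 7.8
S (sum of others) = 15.1 - 7.8 = 7.3
min_reach = max(0, 7.8 - 7.3) = max(0, 0.5) = 0.5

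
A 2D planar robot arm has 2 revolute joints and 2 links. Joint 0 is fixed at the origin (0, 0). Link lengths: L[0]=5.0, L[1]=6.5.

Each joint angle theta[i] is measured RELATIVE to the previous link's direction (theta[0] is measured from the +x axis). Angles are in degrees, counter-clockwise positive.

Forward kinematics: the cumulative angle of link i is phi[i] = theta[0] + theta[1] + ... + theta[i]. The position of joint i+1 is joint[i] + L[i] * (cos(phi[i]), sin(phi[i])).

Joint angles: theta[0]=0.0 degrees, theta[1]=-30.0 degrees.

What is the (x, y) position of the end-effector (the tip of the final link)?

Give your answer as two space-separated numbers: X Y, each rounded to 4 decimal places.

joint[0] = (0.0000, 0.0000)  (base)
link 0: phi[0] = 0 = 0 deg
  cos(0 deg) = 1.0000, sin(0 deg) = 0.0000
  joint[1] = (0.0000, 0.0000) + 5 * (1.0000, 0.0000) = (0.0000 + 5.0000, 0.0000 + 0.0000) = (5.0000, 0.0000)
link 1: phi[1] = 0 + -30 = -30 deg
  cos(-30 deg) = 0.8660, sin(-30 deg) = -0.5000
  joint[2] = (5.0000, 0.0000) + 6.5 * (0.8660, -0.5000) = (5.0000 + 5.6292, 0.0000 + -3.2500) = (10.6292, -3.2500)
End effector: (10.6292, -3.2500)

Answer: 10.6292 -3.2500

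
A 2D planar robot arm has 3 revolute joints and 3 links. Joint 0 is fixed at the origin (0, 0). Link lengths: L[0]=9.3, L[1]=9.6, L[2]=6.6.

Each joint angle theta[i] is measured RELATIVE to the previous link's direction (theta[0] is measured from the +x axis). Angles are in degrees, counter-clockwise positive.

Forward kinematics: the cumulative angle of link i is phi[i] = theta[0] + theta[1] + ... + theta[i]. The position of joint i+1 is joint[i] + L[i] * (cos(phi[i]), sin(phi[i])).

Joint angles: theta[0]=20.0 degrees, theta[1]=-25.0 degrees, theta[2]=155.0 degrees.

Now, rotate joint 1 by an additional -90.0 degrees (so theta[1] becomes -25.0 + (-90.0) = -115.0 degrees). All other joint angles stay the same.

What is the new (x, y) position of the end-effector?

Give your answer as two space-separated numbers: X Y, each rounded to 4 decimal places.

Answer: 11.2024 -0.6669

Derivation:
joint[0] = (0.0000, 0.0000)  (base)
link 0: phi[0] = 20 = 20 deg
  cos(20 deg) = 0.9397, sin(20 deg) = 0.3420
  joint[1] = (0.0000, 0.0000) + 9.3 * (0.9397, 0.3420) = (0.0000 + 8.7391, 0.0000 + 3.1808) = (8.7391, 3.1808)
link 1: phi[1] = 20 + -115 = -95 deg
  cos(-95 deg) = -0.0872, sin(-95 deg) = -0.9962
  joint[2] = (8.7391, 3.1808) + 9.6 * (-0.0872, -0.9962) = (8.7391 + -0.8367, 3.1808 + -9.5635) = (7.9024, -6.3827)
link 2: phi[2] = 20 + -115 + 155 = 60 deg
  cos(60 deg) = 0.5000, sin(60 deg) = 0.8660
  joint[3] = (7.9024, -6.3827) + 6.6 * (0.5000, 0.8660) = (7.9024 + 3.3000, -6.3827 + 5.7158) = (11.2024, -0.6669)
End effector: (11.2024, -0.6669)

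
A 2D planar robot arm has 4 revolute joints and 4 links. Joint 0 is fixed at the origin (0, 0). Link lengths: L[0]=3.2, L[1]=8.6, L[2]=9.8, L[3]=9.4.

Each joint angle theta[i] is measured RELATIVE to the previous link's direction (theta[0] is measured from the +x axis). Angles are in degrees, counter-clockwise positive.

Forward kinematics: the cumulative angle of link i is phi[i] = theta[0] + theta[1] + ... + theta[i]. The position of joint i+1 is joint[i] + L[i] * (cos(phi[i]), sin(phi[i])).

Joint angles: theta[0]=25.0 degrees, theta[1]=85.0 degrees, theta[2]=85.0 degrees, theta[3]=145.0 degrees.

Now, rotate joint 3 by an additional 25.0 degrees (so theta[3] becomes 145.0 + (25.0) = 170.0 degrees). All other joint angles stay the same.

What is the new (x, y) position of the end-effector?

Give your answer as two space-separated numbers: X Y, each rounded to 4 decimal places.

joint[0] = (0.0000, 0.0000)  (base)
link 0: phi[0] = 25 = 25 deg
  cos(25 deg) = 0.9063, sin(25 deg) = 0.4226
  joint[1] = (0.0000, 0.0000) + 3.2 * (0.9063, 0.4226) = (0.0000 + 2.9002, 0.0000 + 1.3524) = (2.9002, 1.3524)
link 1: phi[1] = 25 + 85 = 110 deg
  cos(110 deg) = -0.3420, sin(110 deg) = 0.9397
  joint[2] = (2.9002, 1.3524) + 8.6 * (-0.3420, 0.9397) = (2.9002 + -2.9414, 1.3524 + 8.0814) = (-0.0412, 9.4337)
link 2: phi[2] = 25 + 85 + 85 = 195 deg
  cos(195 deg) = -0.9659, sin(195 deg) = -0.2588
  joint[3] = (-0.0412, 9.4337) + 9.8 * (-0.9659, -0.2588) = (-0.0412 + -9.4661, 9.4337 + -2.5364) = (-9.5073, 6.8973)
link 3: phi[3] = 25 + 85 + 85 + 170 = 365 deg
  cos(365 deg) = 0.9962, sin(365 deg) = 0.0872
  joint[4] = (-9.5073, 6.8973) + 9.4 * (0.9962, 0.0872) = (-9.5073 + 9.3642, 6.8973 + 0.8193) = (-0.1430, 7.7166)
End effector: (-0.1430, 7.7166)

Answer: -0.1430 7.7166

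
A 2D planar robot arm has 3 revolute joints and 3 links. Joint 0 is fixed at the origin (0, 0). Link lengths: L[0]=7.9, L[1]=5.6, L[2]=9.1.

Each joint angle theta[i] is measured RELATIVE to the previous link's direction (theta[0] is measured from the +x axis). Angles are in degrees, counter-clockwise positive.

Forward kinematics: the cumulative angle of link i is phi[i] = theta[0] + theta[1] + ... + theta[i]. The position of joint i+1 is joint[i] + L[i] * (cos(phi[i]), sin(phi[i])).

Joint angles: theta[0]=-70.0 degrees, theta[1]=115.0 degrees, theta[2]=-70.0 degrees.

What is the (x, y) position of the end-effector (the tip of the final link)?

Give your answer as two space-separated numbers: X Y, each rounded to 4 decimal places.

joint[0] = (0.0000, 0.0000)  (base)
link 0: phi[0] = -70 = -70 deg
  cos(-70 deg) = 0.3420, sin(-70 deg) = -0.9397
  joint[1] = (0.0000, 0.0000) + 7.9 * (0.3420, -0.9397) = (0.0000 + 2.7020, 0.0000 + -7.4236) = (2.7020, -7.4236)
link 1: phi[1] = -70 + 115 = 45 deg
  cos(45 deg) = 0.7071, sin(45 deg) = 0.7071
  joint[2] = (2.7020, -7.4236) + 5.6 * (0.7071, 0.7071) = (2.7020 + 3.9598, -7.4236 + 3.9598) = (6.6618, -3.4638)
link 2: phi[2] = -70 + 115 + -70 = -25 deg
  cos(-25 deg) = 0.9063, sin(-25 deg) = -0.4226
  joint[3] = (6.6618, -3.4638) + 9.1 * (0.9063, -0.4226) = (6.6618 + 8.2474, -3.4638 + -3.8458) = (14.9092, -7.3096)
End effector: (14.9092, -7.3096)

Answer: 14.9092 -7.3096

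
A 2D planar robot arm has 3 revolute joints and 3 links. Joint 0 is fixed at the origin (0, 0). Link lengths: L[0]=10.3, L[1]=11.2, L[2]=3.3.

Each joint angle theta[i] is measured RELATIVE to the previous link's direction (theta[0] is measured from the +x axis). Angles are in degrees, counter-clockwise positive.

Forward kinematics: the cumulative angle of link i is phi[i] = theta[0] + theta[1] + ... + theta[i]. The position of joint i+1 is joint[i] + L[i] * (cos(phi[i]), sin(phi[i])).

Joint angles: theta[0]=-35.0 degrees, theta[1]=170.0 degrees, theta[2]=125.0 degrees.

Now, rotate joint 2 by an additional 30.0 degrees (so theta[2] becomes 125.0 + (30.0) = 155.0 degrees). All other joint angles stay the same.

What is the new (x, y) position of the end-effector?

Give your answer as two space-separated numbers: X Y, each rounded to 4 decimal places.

joint[0] = (0.0000, 0.0000)  (base)
link 0: phi[0] = -35 = -35 deg
  cos(-35 deg) = 0.8192, sin(-35 deg) = -0.5736
  joint[1] = (0.0000, 0.0000) + 10.3 * (0.8192, -0.5736) = (0.0000 + 8.4373, 0.0000 + -5.9078) = (8.4373, -5.9078)
link 1: phi[1] = -35 + 170 = 135 deg
  cos(135 deg) = -0.7071, sin(135 deg) = 0.7071
  joint[2] = (8.4373, -5.9078) + 11.2 * (-0.7071, 0.7071) = (8.4373 + -7.9196, -5.9078 + 7.9196) = (0.5177, 2.0118)
link 2: phi[2] = -35 + 170 + 155 = 290 deg
  cos(290 deg) = 0.3420, sin(290 deg) = -0.9397
  joint[3] = (0.5177, 2.0118) + 3.3 * (0.3420, -0.9397) = (0.5177 + 1.1287, 2.0118 + -3.1010) = (1.6463, -1.0892)
End effector: (1.6463, -1.0892)

Answer: 1.6463 -1.0892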